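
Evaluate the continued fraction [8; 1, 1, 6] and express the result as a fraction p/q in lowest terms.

a_0 = 8: 8/1
a_1 = 1: 9/1
a_2 = 1: 17/2
a_3 = 6: 111/13

111/13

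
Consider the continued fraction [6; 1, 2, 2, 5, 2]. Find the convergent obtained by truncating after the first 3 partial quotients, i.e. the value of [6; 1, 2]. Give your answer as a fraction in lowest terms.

20/3

Work from the innermost term outward:
Start with 2.
1 + 1/(2/1) = 1 + 1/2 = 3/2
6 + 1/(3/2) = 6 + 2/3 = 20/3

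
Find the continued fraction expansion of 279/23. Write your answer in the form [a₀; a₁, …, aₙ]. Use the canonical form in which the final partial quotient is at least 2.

Apply division with remainder until the remainder is 0:
279 = 12·23 + 3, so a_0 = 12
23 = 7·3 + 2, so a_1 = 7
3 = 1·2 + 1, so a_2 = 1
2 = 2·1 + 0, so a_3 = 2

[12; 7, 1, 2]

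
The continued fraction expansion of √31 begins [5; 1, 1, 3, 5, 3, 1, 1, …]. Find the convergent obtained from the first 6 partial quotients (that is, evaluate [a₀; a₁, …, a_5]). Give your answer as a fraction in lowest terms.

657/118

Work from the innermost term outward:
Start with 3.
5 + 1/(3/1) = 5 + 1/3 = 16/3
3 + 1/(16/3) = 3 + 3/16 = 51/16
1 + 1/(51/16) = 1 + 16/51 = 67/51
1 + 1/(67/51) = 1 + 51/67 = 118/67
5 + 1/(118/67) = 5 + 67/118 = 657/118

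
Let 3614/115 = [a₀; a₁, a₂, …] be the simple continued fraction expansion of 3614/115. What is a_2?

2

⌊3614/115⌋ = 31, remainder 49
⌊115/49⌋ = 2, remainder 17
⌊49/17⌋ = 2, remainder 15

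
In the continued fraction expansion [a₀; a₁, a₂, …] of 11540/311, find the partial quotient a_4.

11540 ÷ 311 → quotient 37, remainder 33
311 ÷ 33 → quotient 9, remainder 14
33 ÷ 14 → quotient 2, remainder 5
14 ÷ 5 → quotient 2, remainder 4
5 ÷ 4 → quotient 1, remainder 1

1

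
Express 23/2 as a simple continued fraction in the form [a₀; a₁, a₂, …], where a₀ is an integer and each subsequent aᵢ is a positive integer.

[11; 2]

Apply division with remainder until the remainder is 0:
⌊23/2⌋ = 11, remainder 1
⌊2/1⌋ = 2, remainder 0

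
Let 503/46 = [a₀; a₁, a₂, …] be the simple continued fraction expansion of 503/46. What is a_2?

Apply division with remainder until the remainder is 0:
503 ÷ 46 → quotient 10, remainder 43
46 ÷ 43 → quotient 1, remainder 3
43 ÷ 3 → quotient 14, remainder 1

14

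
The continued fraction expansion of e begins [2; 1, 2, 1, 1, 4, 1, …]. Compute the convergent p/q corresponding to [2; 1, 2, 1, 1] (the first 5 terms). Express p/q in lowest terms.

Collapse the nested fraction from the inside out:
Start with 1.
1 + 1/(1/1) = 1 + 1/1 = 2/1
2 + 1/(2/1) = 2 + 1/2 = 5/2
1 + 1/(5/2) = 1 + 2/5 = 7/5
2 + 1/(7/5) = 2 + 5/7 = 19/7

19/7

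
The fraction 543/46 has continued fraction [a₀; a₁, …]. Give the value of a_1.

543 = 11·46 + 37, so a_0 = 11
46 = 1·37 + 9, so a_1 = 1

1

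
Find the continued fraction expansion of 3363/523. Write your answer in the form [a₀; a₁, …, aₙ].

Apply division with remainder until the remainder is 0:
⌊3363/523⌋ = 6, remainder 225
⌊523/225⌋ = 2, remainder 73
⌊225/73⌋ = 3, remainder 6
⌊73/6⌋ = 12, remainder 1
⌊6/1⌋ = 6, remainder 0

[6; 2, 3, 12, 6]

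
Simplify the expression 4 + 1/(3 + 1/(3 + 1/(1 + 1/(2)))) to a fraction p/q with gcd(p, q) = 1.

Collapse the nested fraction from the inside out:
Start with 2.
1 + 1/(2/1) = 1 + 1/2 = 3/2
3 + 1/(3/2) = 3 + 2/3 = 11/3
3 + 1/(11/3) = 3 + 3/11 = 36/11
4 + 1/(36/11) = 4 + 11/36 = 155/36

155/36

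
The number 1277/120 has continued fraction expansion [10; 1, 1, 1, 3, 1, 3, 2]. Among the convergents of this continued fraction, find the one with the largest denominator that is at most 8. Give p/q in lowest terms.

32/3

List convergents until the denominator exceeds the bound:
a_0 = 10: 10/1  (≤ bound)
a_1 = 1: 11/1  (≤ bound)
a_2 = 1: 21/2  (≤ bound)
a_3 = 1: 32/3  (≤ bound)
a_4 = 3: 117/11  (> 8, stop)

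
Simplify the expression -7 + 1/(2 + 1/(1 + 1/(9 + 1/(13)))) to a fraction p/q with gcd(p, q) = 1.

-2529/380

Use the convergent recurrence hₖ = aₖ·hₖ₋₁ + hₖ₋₂ (and likewise for the denominators kₖ):
a_0 = -7: -7/1
a_1 = 2: -13/2
a_2 = 1: -20/3
a_3 = 9: -193/29
a_4 = 13: -2529/380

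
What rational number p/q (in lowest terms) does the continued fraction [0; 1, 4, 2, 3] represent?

31/38

a_0 = 0: 0/1
a_1 = 1: 1/1
a_2 = 4: 4/5
a_3 = 2: 9/11
a_4 = 3: 31/38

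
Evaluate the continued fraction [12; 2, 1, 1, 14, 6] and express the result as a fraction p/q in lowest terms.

5492/443

a_0 = 12: 12/1
a_1 = 2: 25/2
a_2 = 1: 37/3
a_3 = 1: 62/5
a_4 = 14: 905/73
a_5 = 6: 5492/443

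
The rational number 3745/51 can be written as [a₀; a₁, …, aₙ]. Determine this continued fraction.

[73; 2, 3, 7]

3745 = 73·51 + 22, so a_0 = 73
51 = 2·22 + 7, so a_1 = 2
22 = 3·7 + 1, so a_2 = 3
7 = 7·1 + 0, so a_3 = 7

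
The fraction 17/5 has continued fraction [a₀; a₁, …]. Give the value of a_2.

17 = 3·5 + 2, so a_0 = 3
5 = 2·2 + 1, so a_1 = 2
2 = 2·1 + 0, so a_2 = 2

2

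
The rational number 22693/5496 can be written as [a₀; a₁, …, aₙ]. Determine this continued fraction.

Repeatedly divide and take the remainder:
22693 ÷ 5496 → quotient 4, remainder 709
5496 ÷ 709 → quotient 7, remainder 533
709 ÷ 533 → quotient 1, remainder 176
533 ÷ 176 → quotient 3, remainder 5
176 ÷ 5 → quotient 35, remainder 1
5 ÷ 1 → quotient 5, remainder 0

[4; 7, 1, 3, 35, 5]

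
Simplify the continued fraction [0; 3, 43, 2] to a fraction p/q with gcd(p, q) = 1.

87/263

Build up convergents one term at a time:
a_0 = 0: 0/1
a_1 = 3: 1/3
a_2 = 43: 43/130
a_3 = 2: 87/263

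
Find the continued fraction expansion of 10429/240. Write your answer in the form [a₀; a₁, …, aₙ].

[43; 2, 4, 1, 21]

Run the Euclidean algorithm, recording each quotient:
⌊10429/240⌋ = 43, remainder 109
⌊240/109⌋ = 2, remainder 22
⌊109/22⌋ = 4, remainder 21
⌊22/21⌋ = 1, remainder 1
⌊21/1⌋ = 21, remainder 0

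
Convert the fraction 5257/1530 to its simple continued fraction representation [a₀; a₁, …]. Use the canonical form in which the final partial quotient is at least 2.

5257 ÷ 1530 → quotient 3, remainder 667
1530 ÷ 667 → quotient 2, remainder 196
667 ÷ 196 → quotient 3, remainder 79
196 ÷ 79 → quotient 2, remainder 38
79 ÷ 38 → quotient 2, remainder 3
38 ÷ 3 → quotient 12, remainder 2
3 ÷ 2 → quotient 1, remainder 1
2 ÷ 1 → quotient 2, remainder 0

[3; 2, 3, 2, 2, 12, 1, 2]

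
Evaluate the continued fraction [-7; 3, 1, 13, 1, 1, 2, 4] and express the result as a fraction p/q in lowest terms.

-8513/1262

a_0 = -7: -7/1
a_1 = 3: -20/3
a_2 = 1: -27/4
a_3 = 13: -371/55
a_4 = 1: -398/59
a_5 = 1: -769/114
a_6 = 2: -1936/287
a_7 = 4: -8513/1262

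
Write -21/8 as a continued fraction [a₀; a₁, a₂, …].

-21 ÷ 8 → quotient -3, remainder 3
8 ÷ 3 → quotient 2, remainder 2
3 ÷ 2 → quotient 1, remainder 1
2 ÷ 1 → quotient 2, remainder 0

[-3; 2, 1, 2]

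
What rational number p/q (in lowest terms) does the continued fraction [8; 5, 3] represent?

131/16

Start with 3.
5 + 1/(3/1) = 5 + 1/3 = 16/3
8 + 1/(16/3) = 8 + 3/16 = 131/16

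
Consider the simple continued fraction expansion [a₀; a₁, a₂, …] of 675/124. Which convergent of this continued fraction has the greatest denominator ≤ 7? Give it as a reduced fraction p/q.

a_0 = 5: 5/1  (≤ bound)
a_1 = 2: 11/2  (≤ bound)
a_2 = 3: 38/7  (≤ bound)
a_3 = 1: 49/9  (> 7, stop)

38/7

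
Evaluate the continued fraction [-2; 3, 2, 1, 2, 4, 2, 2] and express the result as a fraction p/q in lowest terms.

-1097/644

Start with 2.
2 + 1/(2/1) = 2 + 1/2 = 5/2
4 + 1/(5/2) = 4 + 2/5 = 22/5
2 + 1/(22/5) = 2 + 5/22 = 49/22
1 + 1/(49/22) = 1 + 22/49 = 71/49
2 + 1/(71/49) = 2 + 49/71 = 191/71
3 + 1/(191/71) = 3 + 71/191 = 644/191
-2 + 1/(644/191) = -2 + 191/644 = -1097/644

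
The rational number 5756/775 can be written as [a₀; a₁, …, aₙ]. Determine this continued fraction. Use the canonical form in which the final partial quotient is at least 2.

[7; 2, 2, 1, 13, 8]

Run the Euclidean algorithm, recording each quotient:
⌊5756/775⌋ = 7, remainder 331
⌊775/331⌋ = 2, remainder 113
⌊331/113⌋ = 2, remainder 105
⌊113/105⌋ = 1, remainder 8
⌊105/8⌋ = 13, remainder 1
⌊8/1⌋ = 8, remainder 0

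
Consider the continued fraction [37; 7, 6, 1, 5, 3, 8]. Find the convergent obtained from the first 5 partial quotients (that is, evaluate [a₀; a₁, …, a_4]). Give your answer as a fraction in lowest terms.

10882/293

a_0 = 37: 37/1
a_1 = 7: 260/7
a_2 = 6: 1597/43
a_3 = 1: 1857/50
a_4 = 5: 10882/293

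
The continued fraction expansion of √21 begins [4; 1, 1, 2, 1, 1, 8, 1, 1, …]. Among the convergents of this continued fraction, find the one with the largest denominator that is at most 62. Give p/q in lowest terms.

a_0 = 4: 4/1  (≤ bound)
a_1 = 1: 5/1  (≤ bound)
a_2 = 1: 9/2  (≤ bound)
a_3 = 2: 23/5  (≤ bound)
a_4 = 1: 32/7  (≤ bound)
a_5 = 1: 55/12  (≤ bound)
a_6 = 8: 472/103  (> 62, stop)

55/12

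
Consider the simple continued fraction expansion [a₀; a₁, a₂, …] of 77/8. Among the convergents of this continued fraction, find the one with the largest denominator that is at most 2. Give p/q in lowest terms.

19/2

a_0 = 9: 9/1  (≤ bound)
a_1 = 1: 10/1  (≤ bound)
a_2 = 1: 19/2  (≤ bound)
a_3 = 1: 29/3  (> 2, stop)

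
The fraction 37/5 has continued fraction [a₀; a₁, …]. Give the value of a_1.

⌊37/5⌋ = 7, remainder 2
⌊5/2⌋ = 2, remainder 1

2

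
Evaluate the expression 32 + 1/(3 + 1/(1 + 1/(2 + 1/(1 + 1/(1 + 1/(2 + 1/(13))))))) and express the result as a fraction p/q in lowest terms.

a_0 = 32: 32/1
a_1 = 3: 97/3
a_2 = 1: 129/4
a_3 = 2: 355/11
a_4 = 1: 484/15
a_5 = 1: 839/26
a_6 = 2: 2162/67
a_7 = 13: 28945/897

28945/897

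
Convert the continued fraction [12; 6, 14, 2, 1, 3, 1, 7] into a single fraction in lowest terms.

Compute successive convergents:
a_0 = 12: 12/1
a_1 = 6: 73/6
a_2 = 14: 1034/85
a_3 = 2: 2141/176
a_4 = 1: 3175/261
a_5 = 3: 11666/959
a_6 = 1: 14841/1220
a_7 = 7: 115553/9499

115553/9499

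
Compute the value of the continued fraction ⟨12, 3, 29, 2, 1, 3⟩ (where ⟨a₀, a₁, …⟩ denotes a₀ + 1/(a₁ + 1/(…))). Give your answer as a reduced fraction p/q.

12083/980

a_0 = 12: 12/1
a_1 = 3: 37/3
a_2 = 29: 1085/88
a_3 = 2: 2207/179
a_4 = 1: 3292/267
a_5 = 3: 12083/980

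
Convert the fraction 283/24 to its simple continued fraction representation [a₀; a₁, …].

Run the Euclidean algorithm, recording each quotient:
283 = 11·24 + 19, so a_0 = 11
24 = 1·19 + 5, so a_1 = 1
19 = 3·5 + 4, so a_2 = 3
5 = 1·4 + 1, so a_3 = 1
4 = 4·1 + 0, so a_4 = 4

[11; 1, 3, 1, 4]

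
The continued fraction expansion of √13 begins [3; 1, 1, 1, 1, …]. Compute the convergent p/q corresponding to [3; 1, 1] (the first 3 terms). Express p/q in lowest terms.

7/2

Collapse the nested fraction from the inside out:
Start with 1.
1 + 1/(1/1) = 1 + 1/1 = 2/1
3 + 1/(2/1) = 3 + 1/2 = 7/2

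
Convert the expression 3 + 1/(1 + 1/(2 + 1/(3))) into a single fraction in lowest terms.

Work from the innermost term outward:
Start with 3.
2 + 1/(3/1) = 2 + 1/3 = 7/3
1 + 1/(7/3) = 1 + 3/7 = 10/7
3 + 1/(10/7) = 3 + 7/10 = 37/10

37/10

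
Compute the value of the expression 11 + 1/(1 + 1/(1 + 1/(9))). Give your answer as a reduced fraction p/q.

Start with 9.
1 + 1/(9/1) = 1 + 1/9 = 10/9
1 + 1/(10/9) = 1 + 9/10 = 19/10
11 + 1/(19/10) = 11 + 10/19 = 219/19

219/19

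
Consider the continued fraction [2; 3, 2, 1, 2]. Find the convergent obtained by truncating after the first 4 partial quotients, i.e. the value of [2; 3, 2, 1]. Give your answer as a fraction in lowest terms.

23/10

a_0 = 2: 2/1
a_1 = 3: 7/3
a_2 = 2: 16/7
a_3 = 1: 23/10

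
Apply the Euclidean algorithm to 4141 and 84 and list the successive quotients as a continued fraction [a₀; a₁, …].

Run the Euclidean algorithm, recording each quotient:
4141 ÷ 84 → quotient 49, remainder 25
84 ÷ 25 → quotient 3, remainder 9
25 ÷ 9 → quotient 2, remainder 7
9 ÷ 7 → quotient 1, remainder 2
7 ÷ 2 → quotient 3, remainder 1
2 ÷ 1 → quotient 2, remainder 0

[49; 3, 2, 1, 3, 2]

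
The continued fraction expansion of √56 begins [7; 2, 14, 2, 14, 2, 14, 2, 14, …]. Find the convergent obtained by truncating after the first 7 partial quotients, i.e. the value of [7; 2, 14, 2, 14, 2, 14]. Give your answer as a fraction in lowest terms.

194873/26041

Start with 14.
2 + 1/(14/1) = 2 + 1/14 = 29/14
14 + 1/(29/14) = 14 + 14/29 = 420/29
2 + 1/(420/29) = 2 + 29/420 = 869/420
14 + 1/(869/420) = 14 + 420/869 = 12586/869
2 + 1/(12586/869) = 2 + 869/12586 = 26041/12586
7 + 1/(26041/12586) = 7 + 12586/26041 = 194873/26041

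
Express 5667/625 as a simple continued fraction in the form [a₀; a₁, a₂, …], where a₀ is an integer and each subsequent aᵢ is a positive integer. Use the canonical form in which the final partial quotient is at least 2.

⌊5667/625⌋ = 9, remainder 42
⌊625/42⌋ = 14, remainder 37
⌊42/37⌋ = 1, remainder 5
⌊37/5⌋ = 7, remainder 2
⌊5/2⌋ = 2, remainder 1
⌊2/1⌋ = 2, remainder 0

[9; 14, 1, 7, 2, 2]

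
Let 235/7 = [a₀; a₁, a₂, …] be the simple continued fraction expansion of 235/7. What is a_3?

3

Apply division with remainder until the remainder is 0:
235 ÷ 7 → quotient 33, remainder 4
7 ÷ 4 → quotient 1, remainder 3
4 ÷ 3 → quotient 1, remainder 1
3 ÷ 1 → quotient 3, remainder 0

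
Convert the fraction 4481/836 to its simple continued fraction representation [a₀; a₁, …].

[5; 2, 1, 3, 2, 33]

4481 = 5·836 + 301, so a_0 = 5
836 = 2·301 + 234, so a_1 = 2
301 = 1·234 + 67, so a_2 = 1
234 = 3·67 + 33, so a_3 = 3
67 = 2·33 + 1, so a_4 = 2
33 = 33·1 + 0, so a_5 = 33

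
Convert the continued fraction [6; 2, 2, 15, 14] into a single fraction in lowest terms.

6934/1083

Work from the innermost term outward:
Start with 14.
15 + 1/(14/1) = 15 + 1/14 = 211/14
2 + 1/(211/14) = 2 + 14/211 = 436/211
2 + 1/(436/211) = 2 + 211/436 = 1083/436
6 + 1/(1083/436) = 6 + 436/1083 = 6934/1083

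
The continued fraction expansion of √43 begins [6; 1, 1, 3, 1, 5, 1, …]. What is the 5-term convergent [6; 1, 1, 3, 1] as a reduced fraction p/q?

a_0 = 6: 6/1
a_1 = 1: 7/1
a_2 = 1: 13/2
a_3 = 3: 46/7
a_4 = 1: 59/9

59/9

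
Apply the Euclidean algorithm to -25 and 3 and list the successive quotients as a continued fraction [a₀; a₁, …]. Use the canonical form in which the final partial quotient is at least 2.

[-9; 1, 2]

Repeatedly divide and take the remainder:
-25 = -9·3 + 2, so a_0 = -9
3 = 1·2 + 1, so a_1 = 1
2 = 2·1 + 0, so a_2 = 2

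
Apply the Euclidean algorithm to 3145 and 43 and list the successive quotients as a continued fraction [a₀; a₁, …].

3145 = 73·43 + 6, so a_0 = 73
43 = 7·6 + 1, so a_1 = 7
6 = 6·1 + 0, so a_2 = 6

[73; 7, 6]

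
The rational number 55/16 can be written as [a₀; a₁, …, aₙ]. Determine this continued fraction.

Apply division with remainder until the remainder is 0:
⌊55/16⌋ = 3, remainder 7
⌊16/7⌋ = 2, remainder 2
⌊7/2⌋ = 3, remainder 1
⌊2/1⌋ = 2, remainder 0

[3; 2, 3, 2]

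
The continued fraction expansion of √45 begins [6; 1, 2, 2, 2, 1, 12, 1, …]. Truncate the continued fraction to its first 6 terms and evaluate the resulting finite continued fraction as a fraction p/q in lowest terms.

a_0 = 6: 6/1
a_1 = 1: 7/1
a_2 = 2: 20/3
a_3 = 2: 47/7
a_4 = 2: 114/17
a_5 = 1: 161/24

161/24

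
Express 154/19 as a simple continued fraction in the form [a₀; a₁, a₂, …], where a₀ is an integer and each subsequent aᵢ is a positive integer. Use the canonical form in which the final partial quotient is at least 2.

[8; 9, 2]

⌊154/19⌋ = 8, remainder 2
⌊19/2⌋ = 9, remainder 1
⌊2/1⌋ = 2, remainder 0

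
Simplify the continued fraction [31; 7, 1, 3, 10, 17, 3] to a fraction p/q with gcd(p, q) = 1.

Build up convergents one term at a time:
a_0 = 31: 31/1
a_1 = 7: 218/7
a_2 = 1: 249/8
a_3 = 3: 965/31
a_4 = 10: 9899/318
a_5 = 17: 169248/5437
a_6 = 3: 517643/16629

517643/16629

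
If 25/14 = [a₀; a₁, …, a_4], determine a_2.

25 ÷ 14 → quotient 1, remainder 11
14 ÷ 11 → quotient 1, remainder 3
11 ÷ 3 → quotient 3, remainder 2

3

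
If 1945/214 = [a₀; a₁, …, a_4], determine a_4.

4

⌊1945/214⌋ = 9, remainder 19
⌊214/19⌋ = 11, remainder 5
⌊19/5⌋ = 3, remainder 4
⌊5/4⌋ = 1, remainder 1
⌊4/1⌋ = 4, remainder 0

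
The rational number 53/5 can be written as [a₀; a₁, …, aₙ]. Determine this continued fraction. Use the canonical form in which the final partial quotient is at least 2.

Apply division with remainder until the remainder is 0:
⌊53/5⌋ = 10, remainder 3
⌊5/3⌋ = 1, remainder 2
⌊3/2⌋ = 1, remainder 1
⌊2/1⌋ = 2, remainder 0

[10; 1, 1, 2]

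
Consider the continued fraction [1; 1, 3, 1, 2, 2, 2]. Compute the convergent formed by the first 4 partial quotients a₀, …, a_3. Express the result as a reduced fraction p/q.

9/5

Build up convergents one term at a time:
a_0 = 1: 1/1
a_1 = 1: 2/1
a_2 = 3: 7/4
a_3 = 1: 9/5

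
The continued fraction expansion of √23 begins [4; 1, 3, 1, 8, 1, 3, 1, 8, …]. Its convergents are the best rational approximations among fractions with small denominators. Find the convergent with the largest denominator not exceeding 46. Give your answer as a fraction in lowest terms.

211/44

a_0 = 4: 4/1  (≤ bound)
a_1 = 1: 5/1  (≤ bound)
a_2 = 3: 19/4  (≤ bound)
a_3 = 1: 24/5  (≤ bound)
a_4 = 8: 211/44  (≤ bound)
a_5 = 1: 235/49  (> 46, stop)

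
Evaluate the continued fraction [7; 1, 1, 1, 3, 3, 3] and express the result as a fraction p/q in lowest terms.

909/119

a_0 = 7: 7/1
a_1 = 1: 8/1
a_2 = 1: 15/2
a_3 = 1: 23/3
a_4 = 3: 84/11
a_5 = 3: 275/36
a_6 = 3: 909/119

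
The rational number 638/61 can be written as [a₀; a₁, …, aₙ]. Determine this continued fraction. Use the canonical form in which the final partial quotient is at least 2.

638 ÷ 61 → quotient 10, remainder 28
61 ÷ 28 → quotient 2, remainder 5
28 ÷ 5 → quotient 5, remainder 3
5 ÷ 3 → quotient 1, remainder 2
3 ÷ 2 → quotient 1, remainder 1
2 ÷ 1 → quotient 2, remainder 0

[10; 2, 5, 1, 1, 2]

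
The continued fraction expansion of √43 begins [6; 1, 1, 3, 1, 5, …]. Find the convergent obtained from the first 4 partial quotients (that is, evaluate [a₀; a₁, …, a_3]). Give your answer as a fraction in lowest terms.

46/7

Start with 3.
1 + 1/(3/1) = 1 + 1/3 = 4/3
1 + 1/(4/3) = 1 + 3/4 = 7/4
6 + 1/(7/4) = 6 + 4/7 = 46/7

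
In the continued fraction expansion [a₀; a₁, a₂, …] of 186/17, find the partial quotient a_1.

1

Run the Euclidean algorithm, recording each quotient:
⌊186/17⌋ = 10, remainder 16
⌊17/16⌋ = 1, remainder 1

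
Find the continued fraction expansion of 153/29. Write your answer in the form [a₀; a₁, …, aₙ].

153 ÷ 29 → quotient 5, remainder 8
29 ÷ 8 → quotient 3, remainder 5
8 ÷ 5 → quotient 1, remainder 3
5 ÷ 3 → quotient 1, remainder 2
3 ÷ 2 → quotient 1, remainder 1
2 ÷ 1 → quotient 2, remainder 0

[5; 3, 1, 1, 1, 2]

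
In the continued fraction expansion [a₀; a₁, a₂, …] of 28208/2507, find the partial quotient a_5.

2

Run the Euclidean algorithm, recording each quotient:
28208 = 11·2507 + 631, so a_0 = 11
2507 = 3·631 + 614, so a_1 = 3
631 = 1·614 + 17, so a_2 = 1
614 = 36·17 + 2, so a_3 = 36
17 = 8·2 + 1, so a_4 = 8
2 = 2·1 + 0, so a_5 = 2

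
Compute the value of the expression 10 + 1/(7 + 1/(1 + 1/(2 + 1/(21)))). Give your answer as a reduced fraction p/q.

4974/491

Work from the innermost term outward:
Start with 21.
2 + 1/(21/1) = 2 + 1/21 = 43/21
1 + 1/(43/21) = 1 + 21/43 = 64/43
7 + 1/(64/43) = 7 + 43/64 = 491/64
10 + 1/(491/64) = 10 + 64/491 = 4974/491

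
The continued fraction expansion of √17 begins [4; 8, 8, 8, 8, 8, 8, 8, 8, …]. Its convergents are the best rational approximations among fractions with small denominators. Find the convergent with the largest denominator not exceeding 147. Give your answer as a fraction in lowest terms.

List convergents until the denominator exceeds the bound:
a_0 = 4: 4/1  (≤ bound)
a_1 = 8: 33/8  (≤ bound)
a_2 = 8: 268/65  (≤ bound)
a_3 = 8: 2177/528  (> 147, stop)

268/65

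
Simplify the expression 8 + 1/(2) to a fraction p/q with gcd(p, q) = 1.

a_0 = 8: 8/1
a_1 = 2: 17/2

17/2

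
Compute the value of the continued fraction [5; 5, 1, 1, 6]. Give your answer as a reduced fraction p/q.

373/72

a_0 = 5: 5/1
a_1 = 5: 26/5
a_2 = 1: 31/6
a_3 = 1: 57/11
a_4 = 6: 373/72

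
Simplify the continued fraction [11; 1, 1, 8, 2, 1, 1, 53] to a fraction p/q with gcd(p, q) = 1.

54989/4770

Start with 53.
1 + 1/(53/1) = 1 + 1/53 = 54/53
1 + 1/(54/53) = 1 + 53/54 = 107/54
2 + 1/(107/54) = 2 + 54/107 = 268/107
8 + 1/(268/107) = 8 + 107/268 = 2251/268
1 + 1/(2251/268) = 1 + 268/2251 = 2519/2251
1 + 1/(2519/2251) = 1 + 2251/2519 = 4770/2519
11 + 1/(4770/2519) = 11 + 2519/4770 = 54989/4770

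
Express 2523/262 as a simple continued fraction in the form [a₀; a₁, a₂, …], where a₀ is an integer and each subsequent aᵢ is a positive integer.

[9; 1, 1, 1, 2, 2, 1, 9]

⌊2523/262⌋ = 9, remainder 165
⌊262/165⌋ = 1, remainder 97
⌊165/97⌋ = 1, remainder 68
⌊97/68⌋ = 1, remainder 29
⌊68/29⌋ = 2, remainder 10
⌊29/10⌋ = 2, remainder 9
⌊10/9⌋ = 1, remainder 1
⌊9/1⌋ = 9, remainder 0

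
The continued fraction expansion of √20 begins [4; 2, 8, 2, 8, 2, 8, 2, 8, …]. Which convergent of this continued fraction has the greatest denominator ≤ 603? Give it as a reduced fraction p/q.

1364/305

List convergents until the denominator exceeds the bound:
a_0 = 4: 4/1  (≤ bound)
a_1 = 2: 9/2  (≤ bound)
a_2 = 8: 76/17  (≤ bound)
a_3 = 2: 161/36  (≤ bound)
a_4 = 8: 1364/305  (≤ bound)
a_5 = 2: 2889/646  (> 603, stop)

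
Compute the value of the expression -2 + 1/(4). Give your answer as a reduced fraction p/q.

a_0 = -2: -2/1
a_1 = 4: -7/4

-7/4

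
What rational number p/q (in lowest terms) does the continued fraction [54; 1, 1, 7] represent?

Starting at the tail and folding back:
Start with 7.
1 + 1/(7/1) = 1 + 1/7 = 8/7
1 + 1/(8/7) = 1 + 7/8 = 15/8
54 + 1/(15/8) = 54 + 8/15 = 818/15

818/15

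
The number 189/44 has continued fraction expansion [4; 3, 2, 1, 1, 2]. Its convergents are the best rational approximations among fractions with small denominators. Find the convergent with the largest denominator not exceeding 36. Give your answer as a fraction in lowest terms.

List convergents until the denominator exceeds the bound:
a_0 = 4: 4/1  (≤ bound)
a_1 = 3: 13/3  (≤ bound)
a_2 = 2: 30/7  (≤ bound)
a_3 = 1: 43/10  (≤ bound)
a_4 = 1: 73/17  (≤ bound)
a_5 = 2: 189/44  (> 36, stop)

73/17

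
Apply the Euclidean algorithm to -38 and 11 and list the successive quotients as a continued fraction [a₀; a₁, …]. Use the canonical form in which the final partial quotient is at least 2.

Repeatedly divide and take the remainder:
-38 = -4·11 + 6, so a_0 = -4
11 = 1·6 + 5, so a_1 = 1
6 = 1·5 + 1, so a_2 = 1
5 = 5·1 + 0, so a_3 = 5

[-4; 1, 1, 5]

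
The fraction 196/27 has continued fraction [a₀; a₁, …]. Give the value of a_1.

3

196 ÷ 27 → quotient 7, remainder 7
27 ÷ 7 → quotient 3, remainder 6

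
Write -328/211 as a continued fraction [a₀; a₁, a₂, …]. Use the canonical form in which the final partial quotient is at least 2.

Run the Euclidean algorithm, recording each quotient:
⌊-328/211⌋ = -2, remainder 94
⌊211/94⌋ = 2, remainder 23
⌊94/23⌋ = 4, remainder 2
⌊23/2⌋ = 11, remainder 1
⌊2/1⌋ = 2, remainder 0

[-2; 2, 4, 11, 2]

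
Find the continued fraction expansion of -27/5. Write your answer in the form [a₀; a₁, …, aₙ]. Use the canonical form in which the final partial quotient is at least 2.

-27 = -6·5 + 3, so a_0 = -6
5 = 1·3 + 2, so a_1 = 1
3 = 1·2 + 1, so a_2 = 1
2 = 2·1 + 0, so a_3 = 2

[-6; 1, 1, 2]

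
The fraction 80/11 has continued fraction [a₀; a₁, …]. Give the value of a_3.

2

80 ÷ 11 → quotient 7, remainder 3
11 ÷ 3 → quotient 3, remainder 2
3 ÷ 2 → quotient 1, remainder 1
2 ÷ 1 → quotient 2, remainder 0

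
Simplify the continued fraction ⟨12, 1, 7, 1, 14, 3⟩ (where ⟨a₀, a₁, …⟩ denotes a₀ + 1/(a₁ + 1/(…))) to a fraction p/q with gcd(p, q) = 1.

a_0 = 12: 12/1
a_1 = 1: 13/1
a_2 = 7: 103/8
a_3 = 1: 116/9
a_4 = 14: 1727/134
a_5 = 3: 5297/411

5297/411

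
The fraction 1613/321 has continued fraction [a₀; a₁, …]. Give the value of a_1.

40

Run the Euclidean algorithm, recording each quotient:
⌊1613/321⌋ = 5, remainder 8
⌊321/8⌋ = 40, remainder 1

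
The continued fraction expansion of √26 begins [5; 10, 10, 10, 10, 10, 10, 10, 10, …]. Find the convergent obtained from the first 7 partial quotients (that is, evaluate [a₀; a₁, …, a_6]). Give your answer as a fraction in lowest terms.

Start with 10.
10 + 1/(10/1) = 10 + 1/10 = 101/10
10 + 1/(101/10) = 10 + 10/101 = 1020/101
10 + 1/(1020/101) = 10 + 101/1020 = 10301/1020
10 + 1/(10301/1020) = 10 + 1020/10301 = 104030/10301
10 + 1/(104030/10301) = 10 + 10301/104030 = 1050601/104030
5 + 1/(1050601/104030) = 5 + 104030/1050601 = 5357035/1050601

5357035/1050601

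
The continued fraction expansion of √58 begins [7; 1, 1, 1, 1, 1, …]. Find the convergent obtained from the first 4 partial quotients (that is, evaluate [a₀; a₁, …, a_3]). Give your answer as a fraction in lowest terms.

23/3

a_0 = 7: 7/1
a_1 = 1: 8/1
a_2 = 1: 15/2
a_3 = 1: 23/3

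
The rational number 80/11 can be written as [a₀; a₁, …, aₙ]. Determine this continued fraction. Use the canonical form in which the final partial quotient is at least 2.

[7; 3, 1, 2]

80 ÷ 11 → quotient 7, remainder 3
11 ÷ 3 → quotient 3, remainder 2
3 ÷ 2 → quotient 1, remainder 1
2 ÷ 1 → quotient 2, remainder 0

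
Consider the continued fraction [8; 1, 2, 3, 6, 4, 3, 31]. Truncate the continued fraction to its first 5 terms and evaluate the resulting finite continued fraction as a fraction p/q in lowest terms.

548/63

Work from the innermost term outward:
Start with 6.
3 + 1/(6/1) = 3 + 1/6 = 19/6
2 + 1/(19/6) = 2 + 6/19 = 44/19
1 + 1/(44/19) = 1 + 19/44 = 63/44
8 + 1/(63/44) = 8 + 44/63 = 548/63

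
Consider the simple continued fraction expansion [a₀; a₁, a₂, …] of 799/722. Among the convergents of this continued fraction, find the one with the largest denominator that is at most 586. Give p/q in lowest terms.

a_0 = 1: 1/1  (≤ bound)
a_1 = 9: 10/9  (≤ bound)
a_2 = 2: 21/19  (≤ bound)
a_3 = 1: 31/28  (≤ bound)
a_4 = 1: 52/47  (≤ bound)
a_5 = 1: 83/75  (≤ bound)
a_6 = 9: 799/722  (> 586, stop)

83/75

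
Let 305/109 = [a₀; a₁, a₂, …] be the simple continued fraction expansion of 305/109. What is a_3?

1

Apply division with remainder until the remainder is 0:
305 ÷ 109 → quotient 2, remainder 87
109 ÷ 87 → quotient 1, remainder 22
87 ÷ 22 → quotient 3, remainder 21
22 ÷ 21 → quotient 1, remainder 1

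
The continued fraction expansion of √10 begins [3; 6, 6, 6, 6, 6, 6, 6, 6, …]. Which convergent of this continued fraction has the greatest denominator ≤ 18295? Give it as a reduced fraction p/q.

List convergents until the denominator exceeds the bound:
a_0 = 3: 3/1  (≤ bound)
a_1 = 6: 19/6  (≤ bound)
a_2 = 6: 117/37  (≤ bound)
a_3 = 6: 721/228  (≤ bound)
a_4 = 6: 4443/1405  (≤ bound)
a_5 = 6: 27379/8658  (≤ bound)
a_6 = 6: 168717/53353  (> 18295, stop)

27379/8658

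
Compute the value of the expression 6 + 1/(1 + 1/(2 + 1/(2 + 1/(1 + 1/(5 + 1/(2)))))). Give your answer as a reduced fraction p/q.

Collapse the nested fraction from the inside out:
Start with 2.
5 + 1/(2/1) = 5 + 1/2 = 11/2
1 + 1/(11/2) = 1 + 2/11 = 13/11
2 + 1/(13/11) = 2 + 11/13 = 37/13
2 + 1/(37/13) = 2 + 13/37 = 87/37
1 + 1/(87/37) = 1 + 37/87 = 124/87
6 + 1/(124/87) = 6 + 87/124 = 831/124

831/124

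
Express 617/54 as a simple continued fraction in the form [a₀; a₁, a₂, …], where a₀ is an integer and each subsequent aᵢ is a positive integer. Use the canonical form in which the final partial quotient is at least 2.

[11; 2, 2, 1, 7]

Apply division with remainder until the remainder is 0:
617 ÷ 54 → quotient 11, remainder 23
54 ÷ 23 → quotient 2, remainder 8
23 ÷ 8 → quotient 2, remainder 7
8 ÷ 7 → quotient 1, remainder 1
7 ÷ 1 → quotient 7, remainder 0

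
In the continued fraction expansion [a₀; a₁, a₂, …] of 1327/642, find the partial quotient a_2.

1327 ÷ 642 → quotient 2, remainder 43
642 ÷ 43 → quotient 14, remainder 40
43 ÷ 40 → quotient 1, remainder 3

1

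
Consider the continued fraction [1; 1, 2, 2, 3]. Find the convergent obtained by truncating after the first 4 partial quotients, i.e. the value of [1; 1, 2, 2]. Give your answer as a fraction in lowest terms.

12/7

Start with 2.
2 + 1/(2/1) = 2 + 1/2 = 5/2
1 + 1/(5/2) = 1 + 2/5 = 7/5
1 + 1/(7/5) = 1 + 5/7 = 12/7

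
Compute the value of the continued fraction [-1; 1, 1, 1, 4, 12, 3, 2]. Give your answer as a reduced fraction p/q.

a_0 = -1: -1/1
a_1 = 1: 0/1
a_2 = 1: -1/2
a_3 = 1: -1/3
a_4 = 4: -5/14
a_5 = 12: -61/171
a_6 = 3: -188/527
a_7 = 2: -437/1225

-437/1225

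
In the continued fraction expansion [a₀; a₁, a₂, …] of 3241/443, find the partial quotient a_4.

2

Run the Euclidean algorithm, recording each quotient:
3241 = 7·443 + 140, so a_0 = 7
443 = 3·140 + 23, so a_1 = 3
140 = 6·23 + 2, so a_2 = 6
23 = 11·2 + 1, so a_3 = 11
2 = 2·1 + 0, so a_4 = 2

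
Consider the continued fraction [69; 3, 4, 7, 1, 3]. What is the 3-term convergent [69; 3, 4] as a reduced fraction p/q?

901/13

a_0 = 69: 69/1
a_1 = 3: 208/3
a_2 = 4: 901/13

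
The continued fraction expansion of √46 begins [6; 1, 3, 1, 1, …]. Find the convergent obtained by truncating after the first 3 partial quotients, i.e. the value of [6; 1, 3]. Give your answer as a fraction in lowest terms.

Start with 3.
1 + 1/(3/1) = 1 + 1/3 = 4/3
6 + 1/(4/3) = 6 + 3/4 = 27/4

27/4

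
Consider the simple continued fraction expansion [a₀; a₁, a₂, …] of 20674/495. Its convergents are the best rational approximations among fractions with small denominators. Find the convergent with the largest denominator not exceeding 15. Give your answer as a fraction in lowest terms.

543/13

a_0 = 41: 41/1  (≤ bound)
a_1 = 1: 42/1  (≤ bound)
a_2 = 3: 167/4  (≤ bound)
a_3 = 3: 543/13  (≤ bound)
a_4 = 1: 710/17  (> 15, stop)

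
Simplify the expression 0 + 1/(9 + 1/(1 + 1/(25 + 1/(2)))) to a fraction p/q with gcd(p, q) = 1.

Build up convergents one term at a time:
a_0 = 0: 0/1
a_1 = 9: 1/9
a_2 = 1: 1/10
a_3 = 25: 26/259
a_4 = 2: 53/528

53/528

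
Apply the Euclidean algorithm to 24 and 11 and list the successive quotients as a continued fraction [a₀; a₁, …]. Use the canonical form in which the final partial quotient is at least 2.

24 = 2·11 + 2, so a_0 = 2
11 = 5·2 + 1, so a_1 = 5
2 = 2·1 + 0, so a_2 = 2

[2; 5, 2]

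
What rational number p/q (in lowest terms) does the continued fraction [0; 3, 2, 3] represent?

7/24

Start with 3.
2 + 1/(3/1) = 2 + 1/3 = 7/3
3 + 1/(7/3) = 3 + 3/7 = 24/7
0 + 1/(24/7) = 0 + 7/24 = 7/24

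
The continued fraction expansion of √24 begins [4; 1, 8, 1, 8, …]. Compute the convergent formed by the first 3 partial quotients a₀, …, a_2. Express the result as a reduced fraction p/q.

44/9

Starting at the tail and folding back:
Start with 8.
1 + 1/(8/1) = 1 + 1/8 = 9/8
4 + 1/(9/8) = 4 + 8/9 = 44/9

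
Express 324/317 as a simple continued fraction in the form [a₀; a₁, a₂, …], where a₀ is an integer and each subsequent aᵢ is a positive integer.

[1; 45, 3, 2]

⌊324/317⌋ = 1, remainder 7
⌊317/7⌋ = 45, remainder 2
⌊7/2⌋ = 3, remainder 1
⌊2/1⌋ = 2, remainder 0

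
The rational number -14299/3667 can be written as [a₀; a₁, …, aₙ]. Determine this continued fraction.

[-4; 9, 1, 15, 23]

⌊-14299/3667⌋ = -4, remainder 369
⌊3667/369⌋ = 9, remainder 346
⌊369/346⌋ = 1, remainder 23
⌊346/23⌋ = 15, remainder 1
⌊23/1⌋ = 23, remainder 0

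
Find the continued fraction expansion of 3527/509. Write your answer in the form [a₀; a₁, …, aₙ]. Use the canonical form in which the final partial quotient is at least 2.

[6; 1, 13, 7, 5]

Apply division with remainder until the remainder is 0:
3527 = 6·509 + 473, so a_0 = 6
509 = 1·473 + 36, so a_1 = 1
473 = 13·36 + 5, so a_2 = 13
36 = 7·5 + 1, so a_3 = 7
5 = 5·1 + 0, so a_4 = 5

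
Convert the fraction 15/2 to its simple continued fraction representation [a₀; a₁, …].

⌊15/2⌋ = 7, remainder 1
⌊2/1⌋ = 2, remainder 0

[7; 2]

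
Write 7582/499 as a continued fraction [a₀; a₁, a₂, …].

[15; 5, 6, 1, 13]

7582 = 15·499 + 97, so a_0 = 15
499 = 5·97 + 14, so a_1 = 5
97 = 6·14 + 13, so a_2 = 6
14 = 1·13 + 1, so a_3 = 1
13 = 13·1 + 0, so a_4 = 13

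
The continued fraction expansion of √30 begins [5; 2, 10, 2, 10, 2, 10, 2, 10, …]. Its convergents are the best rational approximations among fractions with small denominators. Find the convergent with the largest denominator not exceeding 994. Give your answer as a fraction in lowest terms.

5291/966

List convergents until the denominator exceeds the bound:
a_0 = 5: 5/1  (≤ bound)
a_1 = 2: 11/2  (≤ bound)
a_2 = 10: 115/21  (≤ bound)
a_3 = 2: 241/44  (≤ bound)
a_4 = 10: 2525/461  (≤ bound)
a_5 = 2: 5291/966  (≤ bound)
a_6 = 10: 55435/10121  (> 994, stop)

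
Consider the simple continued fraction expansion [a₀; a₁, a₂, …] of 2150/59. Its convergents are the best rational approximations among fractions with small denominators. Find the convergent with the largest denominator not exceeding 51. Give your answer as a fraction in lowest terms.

911/25

List convergents until the denominator exceeds the bound:
a_0 = 36: 36/1  (≤ bound)
a_1 = 2: 73/2  (≤ bound)
a_2 = 3: 255/7  (≤ bound)
a_3 = 1: 328/9  (≤ bound)
a_4 = 2: 911/25  (≤ bound)
a_5 = 2: 2150/59  (> 51, stop)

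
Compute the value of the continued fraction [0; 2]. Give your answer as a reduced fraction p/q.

Start with 2.
0 + 1/(2/1) = 0 + 1/2 = 1/2

1/2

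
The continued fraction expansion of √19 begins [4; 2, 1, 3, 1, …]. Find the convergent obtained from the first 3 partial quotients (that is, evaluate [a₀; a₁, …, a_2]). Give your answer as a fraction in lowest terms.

Compute successive convergents:
a_0 = 4: 4/1
a_1 = 2: 9/2
a_2 = 1: 13/3

13/3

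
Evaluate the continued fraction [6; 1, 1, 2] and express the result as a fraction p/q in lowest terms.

Start with 2.
1 + 1/(2/1) = 1 + 1/2 = 3/2
1 + 1/(3/2) = 1 + 2/3 = 5/3
6 + 1/(5/3) = 6 + 3/5 = 33/5

33/5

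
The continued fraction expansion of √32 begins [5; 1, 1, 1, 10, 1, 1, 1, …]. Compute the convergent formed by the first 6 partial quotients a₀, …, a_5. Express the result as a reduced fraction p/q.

198/35

Build up convergents one term at a time:
a_0 = 5: 5/1
a_1 = 1: 6/1
a_2 = 1: 11/2
a_3 = 1: 17/3
a_4 = 10: 181/32
a_5 = 1: 198/35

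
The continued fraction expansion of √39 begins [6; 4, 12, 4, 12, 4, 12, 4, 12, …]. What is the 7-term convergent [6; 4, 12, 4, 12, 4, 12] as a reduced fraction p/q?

Collapse the nested fraction from the inside out:
Start with 12.
4 + 1/(12/1) = 4 + 1/12 = 49/12
12 + 1/(49/12) = 12 + 12/49 = 600/49
4 + 1/(600/49) = 4 + 49/600 = 2449/600
12 + 1/(2449/600) = 12 + 600/2449 = 29988/2449
4 + 1/(29988/2449) = 4 + 2449/29988 = 122401/29988
6 + 1/(122401/29988) = 6 + 29988/122401 = 764394/122401

764394/122401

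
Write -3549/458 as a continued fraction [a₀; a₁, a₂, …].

-3549 ÷ 458 → quotient -8, remainder 115
458 ÷ 115 → quotient 3, remainder 113
115 ÷ 113 → quotient 1, remainder 2
113 ÷ 2 → quotient 56, remainder 1
2 ÷ 1 → quotient 2, remainder 0

[-8; 3, 1, 56, 2]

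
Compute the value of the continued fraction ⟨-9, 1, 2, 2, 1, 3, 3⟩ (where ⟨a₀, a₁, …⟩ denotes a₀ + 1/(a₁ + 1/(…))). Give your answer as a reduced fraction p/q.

-1004/121

Start with 3.
3 + 1/(3/1) = 3 + 1/3 = 10/3
1 + 1/(10/3) = 1 + 3/10 = 13/10
2 + 1/(13/10) = 2 + 10/13 = 36/13
2 + 1/(36/13) = 2 + 13/36 = 85/36
1 + 1/(85/36) = 1 + 36/85 = 121/85
-9 + 1/(121/85) = -9 + 85/121 = -1004/121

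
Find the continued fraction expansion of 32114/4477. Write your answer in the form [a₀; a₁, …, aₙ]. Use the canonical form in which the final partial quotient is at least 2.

[7; 5, 1, 3, 2, 11, 1, 6]

32114 ÷ 4477 → quotient 7, remainder 775
4477 ÷ 775 → quotient 5, remainder 602
775 ÷ 602 → quotient 1, remainder 173
602 ÷ 173 → quotient 3, remainder 83
173 ÷ 83 → quotient 2, remainder 7
83 ÷ 7 → quotient 11, remainder 6
7 ÷ 6 → quotient 1, remainder 1
6 ÷ 1 → quotient 6, remainder 0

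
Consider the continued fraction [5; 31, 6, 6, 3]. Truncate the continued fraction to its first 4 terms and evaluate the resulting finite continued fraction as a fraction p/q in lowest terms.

5802/1153

Compute successive convergents:
a_0 = 5: 5/1
a_1 = 31: 156/31
a_2 = 6: 941/187
a_3 = 6: 5802/1153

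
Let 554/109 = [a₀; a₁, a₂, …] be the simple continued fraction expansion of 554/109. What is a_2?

9

Run the Euclidean algorithm, recording each quotient:
554 = 5·109 + 9, so a_0 = 5
109 = 12·9 + 1, so a_1 = 12
9 = 9·1 + 0, so a_2 = 9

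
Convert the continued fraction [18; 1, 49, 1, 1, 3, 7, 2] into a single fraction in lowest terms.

104619/5512

Start with 2.
7 + 1/(2/1) = 7 + 1/2 = 15/2
3 + 1/(15/2) = 3 + 2/15 = 47/15
1 + 1/(47/15) = 1 + 15/47 = 62/47
1 + 1/(62/47) = 1 + 47/62 = 109/62
49 + 1/(109/62) = 49 + 62/109 = 5403/109
1 + 1/(5403/109) = 1 + 109/5403 = 5512/5403
18 + 1/(5512/5403) = 18 + 5403/5512 = 104619/5512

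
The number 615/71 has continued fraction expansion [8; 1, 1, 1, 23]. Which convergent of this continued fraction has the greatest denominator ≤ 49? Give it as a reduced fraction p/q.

26/3

a_0 = 8: 8/1  (≤ bound)
a_1 = 1: 9/1  (≤ bound)
a_2 = 1: 17/2  (≤ bound)
a_3 = 1: 26/3  (≤ bound)
a_4 = 23: 615/71  (> 49, stop)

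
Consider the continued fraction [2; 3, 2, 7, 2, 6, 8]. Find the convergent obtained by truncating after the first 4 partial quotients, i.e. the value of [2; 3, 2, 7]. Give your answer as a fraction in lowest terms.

Start with 7.
2 + 1/(7/1) = 2 + 1/7 = 15/7
3 + 1/(15/7) = 3 + 7/15 = 52/15
2 + 1/(52/15) = 2 + 15/52 = 119/52

119/52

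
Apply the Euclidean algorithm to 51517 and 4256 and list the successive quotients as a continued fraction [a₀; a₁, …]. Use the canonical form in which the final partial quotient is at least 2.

Repeatedly divide and take the remainder:
51517 ÷ 4256 → quotient 12, remainder 445
4256 ÷ 445 → quotient 9, remainder 251
445 ÷ 251 → quotient 1, remainder 194
251 ÷ 194 → quotient 1, remainder 57
194 ÷ 57 → quotient 3, remainder 23
57 ÷ 23 → quotient 2, remainder 11
23 ÷ 11 → quotient 2, remainder 1
11 ÷ 1 → quotient 11, remainder 0

[12; 9, 1, 1, 3, 2, 2, 11]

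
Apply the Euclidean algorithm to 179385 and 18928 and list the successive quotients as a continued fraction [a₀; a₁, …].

[9; 2, 10, 2, 11, 2, 8, 2]

179385 = 9·18928 + 9033, so a_0 = 9
18928 = 2·9033 + 862, so a_1 = 2
9033 = 10·862 + 413, so a_2 = 10
862 = 2·413 + 36, so a_3 = 2
413 = 11·36 + 17, so a_4 = 11
36 = 2·17 + 2, so a_5 = 2
17 = 8·2 + 1, so a_6 = 8
2 = 2·1 + 0, so a_7 = 2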